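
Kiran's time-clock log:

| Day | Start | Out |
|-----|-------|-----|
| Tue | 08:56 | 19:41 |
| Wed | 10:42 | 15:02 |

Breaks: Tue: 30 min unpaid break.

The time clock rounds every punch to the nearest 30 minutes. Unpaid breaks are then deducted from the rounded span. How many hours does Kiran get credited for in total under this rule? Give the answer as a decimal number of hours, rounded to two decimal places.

14.50 hours

Tue: in 08:56→09:00, out 19:41→19:30; 10 h 30 min − 30 min = 10 h 0 min
Wed: in 10:42→10:30, out 15:02→15:00; 4 h 30 min
Total credited: 14 h 30 min.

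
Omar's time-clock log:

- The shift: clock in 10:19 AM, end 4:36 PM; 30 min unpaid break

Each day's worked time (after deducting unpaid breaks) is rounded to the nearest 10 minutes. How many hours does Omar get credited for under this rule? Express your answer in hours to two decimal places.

5.83 hours

The shift: 10:19 AM–4:36 PM = 6 h 17 min − 30 min = 5 h 47 min → rounds to 5 h 50 min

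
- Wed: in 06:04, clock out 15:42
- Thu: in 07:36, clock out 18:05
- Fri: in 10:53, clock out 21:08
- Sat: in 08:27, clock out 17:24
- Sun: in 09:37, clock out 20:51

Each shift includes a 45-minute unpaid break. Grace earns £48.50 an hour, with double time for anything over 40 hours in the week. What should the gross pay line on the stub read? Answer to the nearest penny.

£2599.60

Wed: 06:04–15:42 = 9 h 38 min; less 45 min break → 8 h 53 min
Thu: 07:36–18:05 = 10 h 29 min; less 45 min break → 9 h 44 min
Fri: 10:53–21:08 = 10 h 15 min; less 45 min break → 9 h 30 min
Sat: 08:27–17:24 = 8 h 57 min; less 45 min break → 8 h 12 min
Sun: 09:37–20:51 = 11 h 14 min; less 45 min break → 10 h 29 min
Total worked: 46 h 48 min = 2808 min.
Regular 40 h 0 min = 2400 min at £48.50/h; overtime 6 h 48 min = 408 min at £97.00/h.
Pay = (2400 × £48.50 + 408 × £97.00) ÷ 60 = £2599.60.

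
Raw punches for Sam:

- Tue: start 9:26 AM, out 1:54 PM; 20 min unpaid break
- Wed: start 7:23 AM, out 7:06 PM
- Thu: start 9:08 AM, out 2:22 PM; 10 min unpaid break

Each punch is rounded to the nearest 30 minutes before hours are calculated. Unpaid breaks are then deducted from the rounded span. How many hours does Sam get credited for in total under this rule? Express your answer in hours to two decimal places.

21.00 hours

Tue: in 9:26 AM→9:30 AM, out 1:54 PM→2:00 PM; 4 h 30 min − 20 min = 4 h 10 min
Wed: in 7:23 AM→7:30 AM, out 7:06 PM→7:00 PM; 11 h 30 min
Thu: in 9:08 AM→9:00 AM, out 2:22 PM→2:30 PM; 5 h 30 min − 10 min = 5 h 20 min
Total credited: 21 h 0 min.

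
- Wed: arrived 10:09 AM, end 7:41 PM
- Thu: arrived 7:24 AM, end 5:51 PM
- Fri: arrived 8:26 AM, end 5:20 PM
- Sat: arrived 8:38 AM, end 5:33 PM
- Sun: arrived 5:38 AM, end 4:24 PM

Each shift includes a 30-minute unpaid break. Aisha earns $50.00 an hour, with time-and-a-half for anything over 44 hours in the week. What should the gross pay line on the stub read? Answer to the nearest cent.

$2355.00

Wed: 10:09 AM–7:41 PM = 9 h 32 min; less 30 min break → 9 h 2 min
Thu: 7:24 AM–5:51 PM = 10 h 27 min; less 30 min break → 9 h 57 min
Fri: 8:26 AM–5:20 PM = 8 h 54 min; less 30 min break → 8 h 24 min
Sat: 8:38 AM–5:33 PM = 8 h 55 min; less 30 min break → 8 h 25 min
Sun: 5:38 AM–4:24 PM = 10 h 46 min; less 30 min break → 10 h 16 min
Total worked: 46 h 4 min = 2764 min.
Regular 44 h 0 min = 2640 min at $50.00/h; overtime 2 h 4 min = 124 min at $75.00/h.
Pay = (2640 × $50.00 + 124 × $75.00) ÷ 60 = $2355.00.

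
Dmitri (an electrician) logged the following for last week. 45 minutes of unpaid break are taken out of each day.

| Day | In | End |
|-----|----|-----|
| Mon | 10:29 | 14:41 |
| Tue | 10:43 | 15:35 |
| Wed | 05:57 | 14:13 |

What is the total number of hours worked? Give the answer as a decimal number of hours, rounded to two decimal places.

Mon: 10:29–14:41 = 4 h 12 min; less 45 min break → 3 h 27 min
Tue: 10:43–15:35 = 4 h 52 min; less 45 min break → 4 h 7 min
Wed: 05:57–14:13 = 8 h 16 min; less 45 min break → 7 h 31 min
Total: 3 h 27 min + 4 h 7 min + 7 h 31 min = 15 h 5 min.

15.08 hours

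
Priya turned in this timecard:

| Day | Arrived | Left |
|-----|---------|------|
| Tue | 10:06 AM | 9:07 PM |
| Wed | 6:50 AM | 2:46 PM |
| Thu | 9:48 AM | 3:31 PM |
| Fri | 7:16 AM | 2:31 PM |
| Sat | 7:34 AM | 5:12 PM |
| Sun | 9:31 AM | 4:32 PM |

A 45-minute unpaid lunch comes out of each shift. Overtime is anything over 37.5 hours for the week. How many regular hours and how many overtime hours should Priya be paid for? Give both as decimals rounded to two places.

Regular 37.50 hours, overtime 6.57 hours

Tue: 10:06 AM–9:07 PM = 11 h 1 min; less 45 min break → 10 h 16 min
Wed: 6:50 AM–2:46 PM = 7 h 56 min; less 45 min break → 7 h 11 min
Thu: 9:48 AM–3:31 PM = 5 h 43 min; less 45 min break → 4 h 58 min
Fri: 7:16 AM–2:31 PM = 7 h 15 min; less 45 min break → 6 h 30 min
Sat: 7:34 AM–5:12 PM = 9 h 38 min; less 45 min break → 8 h 53 min
Sun: 9:31 AM–4:32 PM = 7 h 1 min; less 45 min break → 6 h 16 min
Total worked: 44 h 4 min = 44.07 h.
Threshold 37.5 h → overtime 6 h 34 min, regular 37 h 30 min.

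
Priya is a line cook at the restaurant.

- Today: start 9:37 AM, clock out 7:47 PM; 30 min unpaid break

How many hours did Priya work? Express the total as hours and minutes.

9 h 40 min

Today: 9:37 AM–7:47 PM = 10 h 10 min; less 30 min break → 9 h 40 min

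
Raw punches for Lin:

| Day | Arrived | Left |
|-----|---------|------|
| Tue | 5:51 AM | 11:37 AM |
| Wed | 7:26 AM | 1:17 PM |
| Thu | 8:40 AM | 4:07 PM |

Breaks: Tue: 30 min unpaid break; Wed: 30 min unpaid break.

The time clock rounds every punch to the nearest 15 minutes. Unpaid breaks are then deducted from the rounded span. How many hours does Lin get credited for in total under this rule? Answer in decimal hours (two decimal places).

17.75 hours

Tue: in 5:51 AM→5:45 AM, out 11:37 AM→11:30 AM; 5 h 45 min − 30 min = 5 h 15 min
Wed: in 7:26 AM→7:30 AM, out 1:17 PM→1:15 PM; 5 h 45 min − 30 min = 5 h 15 min
Thu: in 8:40 AM→8:45 AM, out 4:07 PM→4:00 PM; 7 h 15 min
Total credited: 17 h 45 min.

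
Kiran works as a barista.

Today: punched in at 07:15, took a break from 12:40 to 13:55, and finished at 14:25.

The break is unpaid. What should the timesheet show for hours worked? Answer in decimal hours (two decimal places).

Today: 07:15–14:25 = 7 h 10 min; less 75 min break → 5 h 55 min

5.92 hours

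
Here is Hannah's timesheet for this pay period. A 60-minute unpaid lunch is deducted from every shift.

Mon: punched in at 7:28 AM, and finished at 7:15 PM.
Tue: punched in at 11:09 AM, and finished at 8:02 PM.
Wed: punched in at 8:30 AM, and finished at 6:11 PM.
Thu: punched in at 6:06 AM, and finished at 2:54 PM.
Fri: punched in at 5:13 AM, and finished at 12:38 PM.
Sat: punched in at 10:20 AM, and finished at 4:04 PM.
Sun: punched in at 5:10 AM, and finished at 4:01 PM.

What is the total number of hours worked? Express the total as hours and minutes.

Mon: 7:28 AM–7:15 PM = 11 h 47 min; less 60 min break → 10 h 47 min
Tue: 11:09 AM–8:02 PM = 8 h 53 min; less 60 min break → 7 h 53 min
Wed: 8:30 AM–6:11 PM = 9 h 41 min; less 60 min break → 8 h 41 min
Thu: 6:06 AM–2:54 PM = 8 h 48 min; less 60 min break → 7 h 48 min
Fri: 5:13 AM–12:38 PM = 7 h 25 min; less 60 min break → 6 h 25 min
Sat: 10:20 AM–4:04 PM = 5 h 44 min; less 60 min break → 4 h 44 min
Sun: 5:10 AM–4:01 PM = 10 h 51 min; less 60 min break → 9 h 51 min
Total: 10 h 47 min + 7 h 53 min + 8 h 41 min + 7 h 48 min + 6 h 25 min + 4 h 44 min + 9 h 51 min = 56 h 9 min.

56 h 9 min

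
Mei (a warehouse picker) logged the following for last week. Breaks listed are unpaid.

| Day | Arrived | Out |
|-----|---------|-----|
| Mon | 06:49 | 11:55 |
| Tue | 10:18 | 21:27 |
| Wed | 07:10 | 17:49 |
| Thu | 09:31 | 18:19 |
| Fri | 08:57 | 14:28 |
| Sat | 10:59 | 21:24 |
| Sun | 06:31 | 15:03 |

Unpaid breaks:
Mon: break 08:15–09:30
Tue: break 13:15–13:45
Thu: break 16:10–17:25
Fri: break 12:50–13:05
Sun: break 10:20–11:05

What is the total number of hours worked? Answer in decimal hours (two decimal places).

56.17 hours

Mon: 06:49–11:55 = 5 h 6 min; less 75 min break → 3 h 51 min
Tue: 10:18–21:27 = 11 h 9 min; less 30 min break → 10 h 39 min
Wed: 07:10–17:49 = 10 h 39 min
Thu: 09:31–18:19 = 8 h 48 min; less 75 min break → 7 h 33 min
Fri: 08:57–14:28 = 5 h 31 min; less 15 min break → 5 h 16 min
Sat: 10:59–21:24 = 10 h 25 min
Sun: 06:31–15:03 = 8 h 32 min; less 45 min break → 7 h 47 min
Total: 3 h 51 min + 10 h 39 min + 10 h 39 min + 7 h 33 min + 5 h 16 min + 10 h 25 min + 7 h 47 min = 56 h 10 min.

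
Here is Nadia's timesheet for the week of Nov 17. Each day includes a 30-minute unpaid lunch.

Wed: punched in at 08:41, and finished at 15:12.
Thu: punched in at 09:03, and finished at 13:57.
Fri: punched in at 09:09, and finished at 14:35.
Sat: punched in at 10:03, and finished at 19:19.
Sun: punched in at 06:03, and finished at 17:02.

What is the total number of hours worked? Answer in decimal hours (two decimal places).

Wed: 08:41–15:12 = 6 h 31 min; less 30 min break → 6 h 1 min
Thu: 09:03–13:57 = 4 h 54 min; less 30 min break → 4 h 24 min
Fri: 09:09–14:35 = 5 h 26 min; less 30 min break → 4 h 56 min
Sat: 10:03–19:19 = 9 h 16 min; less 30 min break → 8 h 46 min
Sun: 06:03–17:02 = 10 h 59 min; less 30 min break → 10 h 29 min
Total: 6 h 1 min + 4 h 24 min + 4 h 56 min + 8 h 46 min + 10 h 29 min = 34 h 36 min.

34.60 hours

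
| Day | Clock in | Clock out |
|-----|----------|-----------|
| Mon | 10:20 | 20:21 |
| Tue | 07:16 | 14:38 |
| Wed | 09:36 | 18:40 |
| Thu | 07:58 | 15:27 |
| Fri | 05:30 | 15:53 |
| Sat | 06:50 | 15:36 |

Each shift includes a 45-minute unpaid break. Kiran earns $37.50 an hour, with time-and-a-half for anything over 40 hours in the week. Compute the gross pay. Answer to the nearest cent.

$1982.81

Mon: 10:20–20:21 = 10 h 1 min; less 45 min break → 9 h 16 min
Tue: 07:16–14:38 = 7 h 22 min; less 45 min break → 6 h 37 min
Wed: 09:36–18:40 = 9 h 4 min; less 45 min break → 8 h 19 min
Thu: 07:58–15:27 = 7 h 29 min; less 45 min break → 6 h 44 min
Fri: 05:30–15:53 = 10 h 23 min; less 45 min break → 9 h 38 min
Sat: 06:50–15:36 = 8 h 46 min; less 45 min break → 8 h 1 min
Total worked: 48 h 35 min = 2915 min.
Regular 40 h 0 min = 2400 min at $37.50/h; overtime 8 h 35 min = 515 min at $56.25/h.
Pay = (2400 × $37.50 + 515 × $56.25) ÷ 60 = $1982.81.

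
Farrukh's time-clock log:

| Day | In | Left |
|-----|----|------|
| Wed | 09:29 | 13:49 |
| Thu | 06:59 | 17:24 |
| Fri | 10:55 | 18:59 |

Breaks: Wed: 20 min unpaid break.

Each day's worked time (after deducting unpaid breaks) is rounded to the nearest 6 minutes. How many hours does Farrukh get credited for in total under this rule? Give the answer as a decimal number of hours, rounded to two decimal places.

22.50 hours

Wed: 09:29–13:49 = 4 h 20 min − 20 min = 4 h 0 min → rounds to 4 h 0 min
Thu: 06:59–17:24 = 10 h 25 min → rounds to 10 h 24 min
Fri: 10:55–18:59 = 8 h 4 min → rounds to 8 h 6 min
Total credited: 22 h 30 min.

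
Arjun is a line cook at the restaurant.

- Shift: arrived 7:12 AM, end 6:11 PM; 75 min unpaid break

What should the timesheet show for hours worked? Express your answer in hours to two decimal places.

Shift: 7:12 AM–6:11 PM = 10 h 59 min; less 75 min break → 9 h 44 min

9.73 hours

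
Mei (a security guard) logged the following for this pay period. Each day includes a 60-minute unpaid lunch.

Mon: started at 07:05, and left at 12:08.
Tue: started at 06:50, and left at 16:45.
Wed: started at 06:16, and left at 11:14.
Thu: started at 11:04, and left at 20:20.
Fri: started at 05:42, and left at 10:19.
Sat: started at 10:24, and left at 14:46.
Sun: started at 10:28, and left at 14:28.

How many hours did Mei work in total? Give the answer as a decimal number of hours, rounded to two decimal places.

Mon: 07:05–12:08 = 5 h 3 min; less 60 min break → 4 h 3 min
Tue: 06:50–16:45 = 9 h 55 min; less 60 min break → 8 h 55 min
Wed: 06:16–11:14 = 4 h 58 min; less 60 min break → 3 h 58 min
Thu: 11:04–20:20 = 9 h 16 min; less 60 min break → 8 h 16 min
Fri: 05:42–10:19 = 4 h 37 min; less 60 min break → 3 h 37 min
Sat: 10:24–14:46 = 4 h 22 min; less 60 min break → 3 h 22 min
Sun: 10:28–14:28 = 4 h 0 min; less 60 min break → 3 h 0 min
Total: 4 h 3 min + 8 h 55 min + 3 h 58 min + 8 h 16 min + 3 h 37 min + 3 h 22 min + 3 h 0 min = 35 h 11 min.

35.18 hours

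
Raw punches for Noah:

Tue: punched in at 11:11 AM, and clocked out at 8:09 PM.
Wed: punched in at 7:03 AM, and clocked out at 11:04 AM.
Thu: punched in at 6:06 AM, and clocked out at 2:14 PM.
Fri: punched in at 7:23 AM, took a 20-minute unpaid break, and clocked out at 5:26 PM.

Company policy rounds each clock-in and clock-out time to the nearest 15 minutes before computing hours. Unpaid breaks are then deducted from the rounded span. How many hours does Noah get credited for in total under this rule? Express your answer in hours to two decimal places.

30.92 hours

Tue: in 11:11 AM→11:15 AM, out 8:09 PM→8:15 PM; 9 h 0 min
Wed: in 7:03 AM→7:00 AM, out 11:04 AM→11:00 AM; 4 h 0 min
Thu: in 6:06 AM→6:00 AM, out 2:14 PM→2:15 PM; 8 h 15 min
Fri: in 7:23 AM→7:30 AM, out 5:26 PM→5:30 PM; 10 h 0 min − 20 min = 9 h 40 min
Total credited: 30 h 55 min.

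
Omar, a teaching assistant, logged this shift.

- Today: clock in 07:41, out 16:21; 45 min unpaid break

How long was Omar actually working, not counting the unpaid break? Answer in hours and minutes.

Today: 07:41–16:21 = 8 h 40 min; less 45 min break → 7 h 55 min

7 h 55 min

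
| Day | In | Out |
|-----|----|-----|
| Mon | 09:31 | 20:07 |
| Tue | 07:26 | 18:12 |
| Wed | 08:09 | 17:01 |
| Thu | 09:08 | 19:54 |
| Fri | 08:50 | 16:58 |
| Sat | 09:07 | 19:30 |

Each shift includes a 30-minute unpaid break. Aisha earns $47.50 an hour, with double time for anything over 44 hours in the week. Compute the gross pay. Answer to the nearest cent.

$3279.08

Mon: 09:31–20:07 = 10 h 36 min; less 30 min break → 10 h 6 min
Tue: 07:26–18:12 = 10 h 46 min; less 30 min break → 10 h 16 min
Wed: 08:09–17:01 = 8 h 52 min; less 30 min break → 8 h 22 min
Thu: 09:08–19:54 = 10 h 46 min; less 30 min break → 10 h 16 min
Fri: 08:50–16:58 = 8 h 8 min; less 30 min break → 7 h 38 min
Sat: 09:07–19:30 = 10 h 23 min; less 30 min break → 9 h 53 min
Total worked: 56 h 31 min = 3391 min.
Regular 44 h 0 min = 2640 min at $47.50/h; overtime 12 h 31 min = 751 min at $95.00/h.
Pay = (2640 × $47.50 + 751 × $95.00) ÷ 60 = $3279.08.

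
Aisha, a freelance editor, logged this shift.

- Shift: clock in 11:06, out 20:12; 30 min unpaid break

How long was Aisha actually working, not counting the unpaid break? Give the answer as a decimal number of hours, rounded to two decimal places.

8.60 hours

Shift: 11:06–20:12 = 9 h 6 min; less 30 min break → 8 h 36 min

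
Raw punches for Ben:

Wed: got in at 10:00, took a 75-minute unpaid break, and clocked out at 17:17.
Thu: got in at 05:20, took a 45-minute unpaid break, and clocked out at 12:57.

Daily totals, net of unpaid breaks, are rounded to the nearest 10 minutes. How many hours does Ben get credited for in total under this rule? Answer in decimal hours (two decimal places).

Wed: 10:00–17:17 = 7 h 17 min − 75 min = 6 h 2 min → rounds to 6 h 0 min
Thu: 05:20–12:57 = 7 h 37 min − 45 min = 6 h 52 min → rounds to 6 h 50 min
Total credited: 12 h 50 min.

12.83 hours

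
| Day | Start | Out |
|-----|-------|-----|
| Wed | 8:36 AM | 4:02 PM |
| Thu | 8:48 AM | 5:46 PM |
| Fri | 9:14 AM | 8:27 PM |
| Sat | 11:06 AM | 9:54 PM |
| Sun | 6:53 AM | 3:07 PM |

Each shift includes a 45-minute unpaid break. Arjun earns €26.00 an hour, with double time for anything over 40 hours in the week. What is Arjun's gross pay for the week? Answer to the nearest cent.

Wed: 8:36 AM–4:02 PM = 7 h 26 min; less 45 min break → 6 h 41 min
Thu: 8:48 AM–5:46 PM = 8 h 58 min; less 45 min break → 8 h 13 min
Fri: 9:14 AM–8:27 PM = 11 h 13 min; less 45 min break → 10 h 28 min
Sat: 11:06 AM–9:54 PM = 10 h 48 min; less 45 min break → 10 h 3 min
Sun: 6:53 AM–3:07 PM = 8 h 14 min; less 45 min break → 7 h 29 min
Total worked: 42 h 54 min = 2574 min.
Regular 40 h 0 min = 2400 min at €26.00/h; overtime 2 h 54 min = 174 min at €52.00/h.
Pay = (2400 × €26.00 + 174 × €52.00) ÷ 60 = €1190.80.

€1190.80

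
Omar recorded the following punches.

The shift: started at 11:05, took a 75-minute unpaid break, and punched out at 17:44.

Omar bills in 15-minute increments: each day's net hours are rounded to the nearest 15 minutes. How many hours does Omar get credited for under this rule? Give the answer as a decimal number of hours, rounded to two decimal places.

The shift: 11:05–17:44 = 6 h 39 min − 75 min = 5 h 24 min → rounds to 5 h 30 min

5.50 hours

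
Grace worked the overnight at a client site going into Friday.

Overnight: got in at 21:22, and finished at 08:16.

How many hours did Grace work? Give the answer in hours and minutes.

Overnight: 21:22 → midnight = 2 h 38 min; midnight → 08:16 = 8 h 16 min; span 10 h 54 min

10 h 54 min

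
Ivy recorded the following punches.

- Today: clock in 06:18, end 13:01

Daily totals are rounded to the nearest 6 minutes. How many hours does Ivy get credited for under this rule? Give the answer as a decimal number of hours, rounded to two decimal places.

Today: 06:18–13:01 = 6 h 43 min → rounds to 6 h 42 min

6.70 hours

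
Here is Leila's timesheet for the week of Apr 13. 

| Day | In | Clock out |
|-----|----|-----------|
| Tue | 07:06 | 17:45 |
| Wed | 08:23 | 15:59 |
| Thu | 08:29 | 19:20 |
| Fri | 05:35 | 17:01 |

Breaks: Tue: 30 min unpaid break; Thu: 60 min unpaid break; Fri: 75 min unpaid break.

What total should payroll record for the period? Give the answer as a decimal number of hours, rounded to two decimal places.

37.78 hours

Tue: 07:06–17:45 = 10 h 39 min; less 30 min break → 10 h 9 min
Wed: 08:23–15:59 = 7 h 36 min
Thu: 08:29–19:20 = 10 h 51 min; less 60 min break → 9 h 51 min
Fri: 05:35–17:01 = 11 h 26 min; less 75 min break → 10 h 11 min
Total: 10 h 9 min + 7 h 36 min + 9 h 51 min + 10 h 11 min = 37 h 47 min.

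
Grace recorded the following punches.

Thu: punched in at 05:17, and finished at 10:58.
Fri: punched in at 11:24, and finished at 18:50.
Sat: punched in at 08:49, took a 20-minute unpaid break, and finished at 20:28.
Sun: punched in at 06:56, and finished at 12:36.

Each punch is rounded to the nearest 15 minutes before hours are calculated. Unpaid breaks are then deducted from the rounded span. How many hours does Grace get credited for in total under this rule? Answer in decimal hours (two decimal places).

29.92 hours

Thu: in 05:17→05:15, out 10:58→11:00; 5 h 45 min
Fri: in 11:24→11:30, out 18:50→18:45; 7 h 15 min
Sat: in 08:49→08:45, out 20:28→20:30; 11 h 45 min − 20 min = 11 h 25 min
Sun: in 06:56→07:00, out 12:36→12:30; 5 h 30 min
Total credited: 29 h 55 min.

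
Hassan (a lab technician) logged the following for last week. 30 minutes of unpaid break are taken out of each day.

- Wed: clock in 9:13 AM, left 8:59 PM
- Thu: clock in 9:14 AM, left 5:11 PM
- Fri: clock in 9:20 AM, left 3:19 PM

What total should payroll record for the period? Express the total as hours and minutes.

24 h 12 min

Wed: 9:13 AM–8:59 PM = 11 h 46 min; less 30 min break → 11 h 16 min
Thu: 9:14 AM–5:11 PM = 7 h 57 min; less 30 min break → 7 h 27 min
Fri: 9:20 AM–3:19 PM = 5 h 59 min; less 30 min break → 5 h 29 min
Total: 11 h 16 min + 7 h 27 min + 5 h 29 min = 24 h 12 min.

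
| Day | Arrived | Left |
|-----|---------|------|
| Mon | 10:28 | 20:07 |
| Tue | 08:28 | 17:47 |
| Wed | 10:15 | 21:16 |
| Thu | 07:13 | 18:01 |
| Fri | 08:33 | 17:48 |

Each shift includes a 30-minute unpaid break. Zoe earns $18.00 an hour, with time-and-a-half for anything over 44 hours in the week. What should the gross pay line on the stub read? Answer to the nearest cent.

Mon: 10:28–20:07 = 9 h 39 min; less 30 min break → 9 h 9 min
Tue: 08:28–17:47 = 9 h 19 min; less 30 min break → 8 h 49 min
Wed: 10:15–21:16 = 11 h 1 min; less 30 min break → 10 h 31 min
Thu: 07:13–18:01 = 10 h 48 min; less 30 min break → 10 h 18 min
Fri: 08:33–17:48 = 9 h 15 min; less 30 min break → 8 h 45 min
Total worked: 47 h 32 min = 2852 min.
Regular 44 h 0 min = 2640 min at $18.00/h; overtime 3 h 32 min = 212 min at $27.00/h.
Pay = (2640 × $18.00 + 212 × $27.00) ÷ 60 = $887.40.

$887.40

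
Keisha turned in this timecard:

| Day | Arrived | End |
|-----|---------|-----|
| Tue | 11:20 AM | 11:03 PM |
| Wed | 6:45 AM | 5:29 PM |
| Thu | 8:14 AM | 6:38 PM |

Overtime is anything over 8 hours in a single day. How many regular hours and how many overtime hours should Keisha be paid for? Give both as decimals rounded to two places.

Regular 24.00 hours, overtime 8.85 hours

Tue: 11:20 AM–11:03 PM = 11 h 43 min
Wed: 6:45 AM–5:29 PM = 10 h 44 min
Thu: 8:14 AM–6:38 PM = 10 h 24 min
Tue reg 8 h 0 min / OT 3 h 43 min; Wed reg 8 h 0 min / OT 2 h 44 min; Thu reg 8 h 0 min / OT 2 h 24 min.
Totals: regular 24 h 0 min, overtime 8 h 51 min.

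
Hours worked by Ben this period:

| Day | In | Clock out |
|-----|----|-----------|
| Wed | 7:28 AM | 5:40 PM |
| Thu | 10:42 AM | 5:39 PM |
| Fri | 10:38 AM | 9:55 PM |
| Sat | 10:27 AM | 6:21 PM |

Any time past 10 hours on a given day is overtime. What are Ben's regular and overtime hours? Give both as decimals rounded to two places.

Wed: 7:28 AM–5:40 PM = 10 h 12 min
Thu: 10:42 AM–5:39 PM = 6 h 57 min
Fri: 10:38 AM–9:55 PM = 11 h 17 min
Sat: 10:27 AM–6:21 PM = 7 h 54 min
Wed reg 10 h 0 min / OT 0 h 12 min; Thu reg 6 h 57 min / OT 0 h 0 min; Fri reg 10 h 0 min / OT 1 h 17 min; Sat reg 7 h 54 min / OT 0 h 0 min.
Totals: regular 34 h 51 min, overtime 1 h 29 min.

Regular 34.85 hours, overtime 1.48 hours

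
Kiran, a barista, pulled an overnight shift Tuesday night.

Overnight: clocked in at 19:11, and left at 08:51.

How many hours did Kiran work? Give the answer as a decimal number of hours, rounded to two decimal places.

Overnight: 19:11 → midnight = 4 h 49 min; midnight → 08:51 = 8 h 51 min; span 13 h 40 min

13.67 hours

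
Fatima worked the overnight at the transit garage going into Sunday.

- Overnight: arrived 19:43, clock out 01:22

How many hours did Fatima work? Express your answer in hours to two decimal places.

Overnight: 19:43 → midnight = 4 h 17 min; midnight → 01:22 = 1 h 22 min; span 5 h 39 min

5.65 hours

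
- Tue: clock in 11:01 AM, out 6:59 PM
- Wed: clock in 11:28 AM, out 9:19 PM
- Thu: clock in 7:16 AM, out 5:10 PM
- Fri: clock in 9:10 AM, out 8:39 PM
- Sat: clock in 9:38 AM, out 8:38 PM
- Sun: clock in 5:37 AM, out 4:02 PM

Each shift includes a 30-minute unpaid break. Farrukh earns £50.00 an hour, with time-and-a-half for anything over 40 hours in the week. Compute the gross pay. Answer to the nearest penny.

Tue: 11:01 AM–6:59 PM = 7 h 58 min; less 30 min break → 7 h 28 min
Wed: 11:28 AM–9:19 PM = 9 h 51 min; less 30 min break → 9 h 21 min
Thu: 7:16 AM–5:10 PM = 9 h 54 min; less 30 min break → 9 h 24 min
Fri: 9:10 AM–8:39 PM = 11 h 29 min; less 30 min break → 10 h 59 min
Sat: 9:38 AM–8:38 PM = 11 h 0 min; less 30 min break → 10 h 30 min
Sun: 5:37 AM–4:02 PM = 10 h 25 min; less 30 min break → 9 h 55 min
Total worked: 57 h 37 min = 3457 min.
Regular 40 h 0 min = 2400 min at £50.00/h; overtime 17 h 37 min = 1057 min at £75.00/h.
Pay = (2400 × £50.00 + 1057 × £75.00) ÷ 60 = £3321.25.

£3321.25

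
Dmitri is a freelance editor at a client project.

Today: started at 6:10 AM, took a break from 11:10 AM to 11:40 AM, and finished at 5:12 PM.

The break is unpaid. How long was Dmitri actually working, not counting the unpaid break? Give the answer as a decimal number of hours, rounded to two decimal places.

10.53 hours

Today: 6:10 AM–5:12 PM = 11 h 2 min; less 30 min break → 10 h 32 min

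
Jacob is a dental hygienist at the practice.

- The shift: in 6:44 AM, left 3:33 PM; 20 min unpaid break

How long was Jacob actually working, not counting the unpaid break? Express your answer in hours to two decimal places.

8.48 hours

The shift: 6:44 AM–3:33 PM = 8 h 49 min; less 20 min break → 8 h 29 min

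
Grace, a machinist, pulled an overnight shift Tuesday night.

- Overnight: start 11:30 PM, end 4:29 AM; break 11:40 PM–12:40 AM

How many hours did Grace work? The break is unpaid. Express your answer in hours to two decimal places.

Overnight: 11:30 PM → midnight = 0 h 30 min; midnight → 4:29 AM = 4 h 29 min; span 4 h 59 min; less 60 min break → 3 h 59 min

3.98 hours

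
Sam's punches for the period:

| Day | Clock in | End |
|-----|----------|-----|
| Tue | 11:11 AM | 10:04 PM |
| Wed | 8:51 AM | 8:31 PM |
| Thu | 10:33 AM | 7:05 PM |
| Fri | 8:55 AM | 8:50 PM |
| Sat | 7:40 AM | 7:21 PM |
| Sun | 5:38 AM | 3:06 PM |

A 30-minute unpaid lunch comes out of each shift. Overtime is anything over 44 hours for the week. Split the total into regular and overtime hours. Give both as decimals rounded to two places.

Tue: 11:11 AM–10:04 PM = 10 h 53 min; less 30 min break → 10 h 23 min
Wed: 8:51 AM–8:31 PM = 11 h 40 min; less 30 min break → 11 h 10 min
Thu: 10:33 AM–7:05 PM = 8 h 32 min; less 30 min break → 8 h 2 min
Fri: 8:55 AM–8:50 PM = 11 h 55 min; less 30 min break → 11 h 25 min
Sat: 7:40 AM–7:21 PM = 11 h 41 min; less 30 min break → 11 h 11 min
Sun: 5:38 AM–3:06 PM = 9 h 28 min; less 30 min break → 8 h 58 min
Total worked: 61 h 9 min = 61.15 h.
Threshold 44 h → overtime 17 h 9 min, regular 44 h 0 min.

Regular 44.00 hours, overtime 17.15 hours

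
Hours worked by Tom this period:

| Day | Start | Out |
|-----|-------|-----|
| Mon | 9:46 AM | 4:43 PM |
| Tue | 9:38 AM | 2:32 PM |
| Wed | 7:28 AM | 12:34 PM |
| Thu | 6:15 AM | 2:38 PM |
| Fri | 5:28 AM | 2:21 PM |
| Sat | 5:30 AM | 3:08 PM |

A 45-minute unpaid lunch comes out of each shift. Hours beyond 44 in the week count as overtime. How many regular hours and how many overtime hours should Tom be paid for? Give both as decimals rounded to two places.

Mon: 9:46 AM–4:43 PM = 6 h 57 min; less 45 min break → 6 h 12 min
Tue: 9:38 AM–2:32 PM = 4 h 54 min; less 45 min break → 4 h 9 min
Wed: 7:28 AM–12:34 PM = 5 h 6 min; less 45 min break → 4 h 21 min
Thu: 6:15 AM–2:38 PM = 8 h 23 min; less 45 min break → 7 h 38 min
Fri: 5:28 AM–2:21 PM = 8 h 53 min; less 45 min break → 8 h 8 min
Sat: 5:30 AM–3:08 PM = 9 h 38 min; less 45 min break → 8 h 53 min
Total worked: 39 h 21 min = 39.35 h.
Threshold 44 h → overtime 0 h 0 min, regular 39 h 21 min.

Regular 39.35 hours, overtime 0.00 hours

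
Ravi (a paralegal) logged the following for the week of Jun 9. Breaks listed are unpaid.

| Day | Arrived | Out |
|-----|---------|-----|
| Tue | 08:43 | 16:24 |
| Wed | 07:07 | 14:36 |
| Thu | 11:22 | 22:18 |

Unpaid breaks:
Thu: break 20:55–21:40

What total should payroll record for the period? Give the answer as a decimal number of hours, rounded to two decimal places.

Tue: 08:43–16:24 = 7 h 41 min
Wed: 07:07–14:36 = 7 h 29 min
Thu: 11:22–22:18 = 10 h 56 min; less 45 min break → 10 h 11 min
Total: 7 h 41 min + 7 h 29 min + 10 h 11 min = 25 h 21 min.

25.35 hours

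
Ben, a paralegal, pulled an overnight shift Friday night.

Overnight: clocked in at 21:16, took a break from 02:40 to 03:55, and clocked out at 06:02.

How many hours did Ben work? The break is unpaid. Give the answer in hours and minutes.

7 h 31 min

Overnight: 21:16 → midnight = 2 h 44 min; midnight → 06:02 = 6 h 2 min; span 8 h 46 min; less 75 min break → 7 h 31 min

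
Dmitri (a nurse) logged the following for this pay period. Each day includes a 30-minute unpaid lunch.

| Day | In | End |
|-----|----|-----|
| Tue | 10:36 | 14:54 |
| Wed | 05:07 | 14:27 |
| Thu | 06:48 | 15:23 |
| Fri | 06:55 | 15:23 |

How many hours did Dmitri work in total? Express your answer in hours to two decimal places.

28.68 hours

Tue: 10:36–14:54 = 4 h 18 min; less 30 min break → 3 h 48 min
Wed: 05:07–14:27 = 9 h 20 min; less 30 min break → 8 h 50 min
Thu: 06:48–15:23 = 8 h 35 min; less 30 min break → 8 h 5 min
Fri: 06:55–15:23 = 8 h 28 min; less 30 min break → 7 h 58 min
Total: 3 h 48 min + 8 h 50 min + 8 h 5 min + 7 h 58 min = 28 h 41 min.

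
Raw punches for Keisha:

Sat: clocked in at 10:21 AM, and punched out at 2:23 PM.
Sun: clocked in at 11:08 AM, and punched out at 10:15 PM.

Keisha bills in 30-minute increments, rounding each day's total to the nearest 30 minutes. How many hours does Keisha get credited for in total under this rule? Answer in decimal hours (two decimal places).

Sat: 10:21 AM–2:23 PM = 4 h 2 min → rounds to 4 h 0 min
Sun: 11:08 AM–10:15 PM = 11 h 7 min → rounds to 11 h 0 min
Total credited: 15 h 0 min.

15.00 hours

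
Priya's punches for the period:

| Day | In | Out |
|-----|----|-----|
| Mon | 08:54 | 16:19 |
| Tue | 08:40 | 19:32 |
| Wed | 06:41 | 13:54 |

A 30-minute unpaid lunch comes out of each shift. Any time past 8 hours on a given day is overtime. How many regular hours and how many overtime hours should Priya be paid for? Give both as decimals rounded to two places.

Regular 21.63 hours, overtime 2.37 hours

Mon: 08:54–16:19 = 7 h 25 min; less 30 min break → 6 h 55 min
Tue: 08:40–19:32 = 10 h 52 min; less 30 min break → 10 h 22 min
Wed: 06:41–13:54 = 7 h 13 min; less 30 min break → 6 h 43 min
Mon reg 6 h 55 min / OT 0 h 0 min; Tue reg 8 h 0 min / OT 2 h 22 min; Wed reg 6 h 43 min / OT 0 h 0 min.
Totals: regular 21 h 38 min, overtime 2 h 22 min.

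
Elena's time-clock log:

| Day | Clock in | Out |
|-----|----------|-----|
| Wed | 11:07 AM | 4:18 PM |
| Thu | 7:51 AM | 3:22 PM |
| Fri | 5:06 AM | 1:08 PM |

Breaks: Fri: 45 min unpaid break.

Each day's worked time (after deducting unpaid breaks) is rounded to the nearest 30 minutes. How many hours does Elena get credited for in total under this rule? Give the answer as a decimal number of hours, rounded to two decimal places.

20.00 hours

Wed: 11:07 AM–4:18 PM = 5 h 11 min → rounds to 5 h 0 min
Thu: 7:51 AM–3:22 PM = 7 h 31 min → rounds to 7 h 30 min
Fri: 5:06 AM–1:08 PM = 8 h 2 min − 45 min = 7 h 17 min → rounds to 7 h 30 min
Total credited: 20 h 0 min.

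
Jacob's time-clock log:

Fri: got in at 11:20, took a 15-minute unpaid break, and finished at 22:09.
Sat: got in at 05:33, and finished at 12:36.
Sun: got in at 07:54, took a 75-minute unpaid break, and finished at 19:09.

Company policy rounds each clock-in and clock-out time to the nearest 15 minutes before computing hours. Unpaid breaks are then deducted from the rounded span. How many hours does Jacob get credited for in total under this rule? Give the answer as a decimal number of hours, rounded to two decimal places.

Fri: in 11:20→11:15, out 22:09→22:15; 11 h 0 min − 15 min = 10 h 45 min
Sat: in 05:33→05:30, out 12:36→12:30; 7 h 0 min
Sun: in 07:54→08:00, out 19:09→19:15; 11 h 15 min − 75 min = 10 h 0 min
Total credited: 27 h 45 min.

27.75 hours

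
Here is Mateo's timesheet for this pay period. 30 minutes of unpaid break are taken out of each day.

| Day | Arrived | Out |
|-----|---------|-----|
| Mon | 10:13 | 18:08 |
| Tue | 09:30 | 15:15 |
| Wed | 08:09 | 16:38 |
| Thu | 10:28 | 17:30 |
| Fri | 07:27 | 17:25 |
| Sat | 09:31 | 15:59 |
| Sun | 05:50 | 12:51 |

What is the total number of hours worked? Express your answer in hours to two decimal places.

49.13 hours

Mon: 10:13–18:08 = 7 h 55 min; less 30 min break → 7 h 25 min
Tue: 09:30–15:15 = 5 h 45 min; less 30 min break → 5 h 15 min
Wed: 08:09–16:38 = 8 h 29 min; less 30 min break → 7 h 59 min
Thu: 10:28–17:30 = 7 h 2 min; less 30 min break → 6 h 32 min
Fri: 07:27–17:25 = 9 h 58 min; less 30 min break → 9 h 28 min
Sat: 09:31–15:59 = 6 h 28 min; less 30 min break → 5 h 58 min
Sun: 05:50–12:51 = 7 h 1 min; less 30 min break → 6 h 31 min
Total: 7 h 25 min + 5 h 15 min + 7 h 59 min + 6 h 32 min + 9 h 28 min + 5 h 58 min + 6 h 31 min = 49 h 8 min.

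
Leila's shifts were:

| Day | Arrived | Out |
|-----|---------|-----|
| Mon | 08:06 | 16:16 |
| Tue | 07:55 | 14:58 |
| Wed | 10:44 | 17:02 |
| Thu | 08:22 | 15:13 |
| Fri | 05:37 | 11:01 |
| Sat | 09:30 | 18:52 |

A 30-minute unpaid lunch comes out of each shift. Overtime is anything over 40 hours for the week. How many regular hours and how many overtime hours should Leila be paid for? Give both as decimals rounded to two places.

Mon: 08:06–16:16 = 8 h 10 min; less 30 min break → 7 h 40 min
Tue: 07:55–14:58 = 7 h 3 min; less 30 min break → 6 h 33 min
Wed: 10:44–17:02 = 6 h 18 min; less 30 min break → 5 h 48 min
Thu: 08:22–15:13 = 6 h 51 min; less 30 min break → 6 h 21 min
Fri: 05:37–11:01 = 5 h 24 min; less 30 min break → 4 h 54 min
Sat: 09:30–18:52 = 9 h 22 min; less 30 min break → 8 h 52 min
Total worked: 40 h 8 min = 40.13 h.
Threshold 40 h → overtime 0 h 8 min, regular 40 h 0 min.

Regular 40.00 hours, overtime 0.13 hours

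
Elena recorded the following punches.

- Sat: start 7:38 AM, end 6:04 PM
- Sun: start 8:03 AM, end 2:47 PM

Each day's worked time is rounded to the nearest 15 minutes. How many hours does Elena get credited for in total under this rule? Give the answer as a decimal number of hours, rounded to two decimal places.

Sat: 7:38 AM–6:04 PM = 10 h 26 min → rounds to 10 h 30 min
Sun: 8:03 AM–2:47 PM = 6 h 44 min → rounds to 6 h 45 min
Total credited: 17 h 15 min.

17.25 hours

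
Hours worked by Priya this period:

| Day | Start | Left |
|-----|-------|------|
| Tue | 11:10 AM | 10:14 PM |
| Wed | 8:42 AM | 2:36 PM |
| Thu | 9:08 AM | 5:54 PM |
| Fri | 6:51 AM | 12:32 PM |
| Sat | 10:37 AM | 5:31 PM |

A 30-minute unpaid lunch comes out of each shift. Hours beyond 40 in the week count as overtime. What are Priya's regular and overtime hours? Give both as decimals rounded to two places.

Regular 35.82 hours, overtime 0.00 hours

Tue: 11:10 AM–10:14 PM = 11 h 4 min; less 30 min break → 10 h 34 min
Wed: 8:42 AM–2:36 PM = 5 h 54 min; less 30 min break → 5 h 24 min
Thu: 9:08 AM–5:54 PM = 8 h 46 min; less 30 min break → 8 h 16 min
Fri: 6:51 AM–12:32 PM = 5 h 41 min; less 30 min break → 5 h 11 min
Sat: 10:37 AM–5:31 PM = 6 h 54 min; less 30 min break → 6 h 24 min
Total worked: 35 h 49 min = 35.82 h.
Threshold 40 h → overtime 0 h 0 min, regular 35 h 49 min.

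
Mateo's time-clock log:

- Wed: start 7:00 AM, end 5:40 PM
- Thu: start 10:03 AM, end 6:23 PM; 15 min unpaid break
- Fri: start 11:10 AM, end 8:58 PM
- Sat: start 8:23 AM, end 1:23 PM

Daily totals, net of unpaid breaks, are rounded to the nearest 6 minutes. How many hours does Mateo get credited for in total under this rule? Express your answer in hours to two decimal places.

Wed: 7:00 AM–5:40 PM = 10 h 40 min → rounds to 10 h 42 min
Thu: 10:03 AM–6:23 PM = 8 h 20 min − 15 min = 8 h 5 min → rounds to 8 h 6 min
Fri: 11:10 AM–8:58 PM = 9 h 48 min → rounds to 9 h 48 min
Sat: 8:23 AM–1:23 PM = 5 h 0 min → rounds to 5 h 0 min
Total credited: 33 h 36 min.

33.60 hours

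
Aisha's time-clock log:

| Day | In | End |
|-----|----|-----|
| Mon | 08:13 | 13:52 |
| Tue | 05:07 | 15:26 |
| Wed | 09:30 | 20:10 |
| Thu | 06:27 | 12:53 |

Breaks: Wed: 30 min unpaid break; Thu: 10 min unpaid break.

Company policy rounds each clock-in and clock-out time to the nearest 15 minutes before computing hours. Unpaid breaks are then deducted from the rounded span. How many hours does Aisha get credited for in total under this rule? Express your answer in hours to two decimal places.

32.58 hours

Mon: in 08:13→08:15, out 13:52→13:45; 5 h 30 min
Tue: in 05:07→05:00, out 15:26→15:30; 10 h 30 min
Wed: in 09:30→09:30, out 20:10→20:15; 10 h 45 min − 30 min = 10 h 15 min
Thu: in 06:27→06:30, out 12:53→13:00; 6 h 30 min − 10 min = 6 h 20 min
Total credited: 32 h 35 min.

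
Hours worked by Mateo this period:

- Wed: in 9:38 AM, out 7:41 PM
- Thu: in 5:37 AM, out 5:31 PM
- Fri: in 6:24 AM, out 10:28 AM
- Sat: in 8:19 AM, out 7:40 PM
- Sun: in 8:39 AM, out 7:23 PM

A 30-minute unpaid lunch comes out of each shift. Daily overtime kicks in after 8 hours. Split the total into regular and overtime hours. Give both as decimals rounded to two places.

Regular 35.57 hours, overtime 10.03 hours

Wed: 9:38 AM–7:41 PM = 10 h 3 min; less 30 min break → 9 h 33 min
Thu: 5:37 AM–5:31 PM = 11 h 54 min; less 30 min break → 11 h 24 min
Fri: 6:24 AM–10:28 AM = 4 h 4 min; less 30 min break → 3 h 34 min
Sat: 8:19 AM–7:40 PM = 11 h 21 min; less 30 min break → 10 h 51 min
Sun: 8:39 AM–7:23 PM = 10 h 44 min; less 30 min break → 10 h 14 min
Wed reg 8 h 0 min / OT 1 h 33 min; Thu reg 8 h 0 min / OT 3 h 24 min; Fri reg 3 h 34 min / OT 0 h 0 min; Sat reg 8 h 0 min / OT 2 h 51 min; Sun reg 8 h 0 min / OT 2 h 14 min.
Totals: regular 35 h 34 min, overtime 10 h 2 min.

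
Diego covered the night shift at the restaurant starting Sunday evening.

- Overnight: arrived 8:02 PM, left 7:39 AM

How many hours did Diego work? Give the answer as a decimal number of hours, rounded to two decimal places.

Overnight: 8:02 PM → midnight = 3 h 58 min; midnight → 7:39 AM = 7 h 39 min; span 11 h 37 min

11.62 hours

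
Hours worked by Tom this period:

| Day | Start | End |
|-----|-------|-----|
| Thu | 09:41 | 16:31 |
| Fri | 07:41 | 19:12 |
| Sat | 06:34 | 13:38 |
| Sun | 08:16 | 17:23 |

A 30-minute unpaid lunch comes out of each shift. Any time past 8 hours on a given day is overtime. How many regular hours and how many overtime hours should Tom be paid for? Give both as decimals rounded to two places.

Thu: 09:41–16:31 = 6 h 50 min; less 30 min break → 6 h 20 min
Fri: 07:41–19:12 = 11 h 31 min; less 30 min break → 11 h 1 min
Sat: 06:34–13:38 = 7 h 4 min; less 30 min break → 6 h 34 min
Sun: 08:16–17:23 = 9 h 7 min; less 30 min break → 8 h 37 min
Thu reg 6 h 20 min / OT 0 h 0 min; Fri reg 8 h 0 min / OT 3 h 1 min; Sat reg 6 h 34 min / OT 0 h 0 min; Sun reg 8 h 0 min / OT 0 h 37 min.
Totals: regular 28 h 54 min, overtime 3 h 38 min.

Regular 28.90 hours, overtime 3.63 hours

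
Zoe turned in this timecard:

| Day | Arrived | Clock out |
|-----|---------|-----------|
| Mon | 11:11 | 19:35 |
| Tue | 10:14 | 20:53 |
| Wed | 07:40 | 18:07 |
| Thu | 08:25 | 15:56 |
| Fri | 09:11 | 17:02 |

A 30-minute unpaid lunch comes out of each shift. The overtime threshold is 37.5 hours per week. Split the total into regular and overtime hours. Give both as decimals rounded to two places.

Mon: 11:11–19:35 = 8 h 24 min; less 30 min break → 7 h 54 min
Tue: 10:14–20:53 = 10 h 39 min; less 30 min break → 10 h 9 min
Wed: 07:40–18:07 = 10 h 27 min; less 30 min break → 9 h 57 min
Thu: 08:25–15:56 = 7 h 31 min; less 30 min break → 7 h 1 min
Fri: 09:11–17:02 = 7 h 51 min; less 30 min break → 7 h 21 min
Total worked: 42 h 22 min = 42.37 h.
Threshold 37.5 h → overtime 4 h 52 min, regular 37 h 30 min.

Regular 37.50 hours, overtime 4.87 hours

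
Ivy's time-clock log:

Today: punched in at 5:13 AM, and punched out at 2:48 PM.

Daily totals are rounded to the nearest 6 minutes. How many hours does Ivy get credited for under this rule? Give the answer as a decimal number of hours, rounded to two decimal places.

9.60 hours

Today: 5:13 AM–2:48 PM = 9 h 35 min → rounds to 9 h 36 min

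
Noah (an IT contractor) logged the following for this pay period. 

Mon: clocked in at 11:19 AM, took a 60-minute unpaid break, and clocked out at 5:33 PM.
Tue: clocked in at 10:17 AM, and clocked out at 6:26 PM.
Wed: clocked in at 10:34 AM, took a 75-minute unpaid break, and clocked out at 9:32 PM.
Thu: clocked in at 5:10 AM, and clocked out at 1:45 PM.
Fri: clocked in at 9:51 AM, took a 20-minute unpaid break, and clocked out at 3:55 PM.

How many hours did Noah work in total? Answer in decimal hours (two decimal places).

Mon: 11:19 AM–5:33 PM = 6 h 14 min; less 60 min break → 5 h 14 min
Tue: 10:17 AM–6:26 PM = 8 h 9 min
Wed: 10:34 AM–9:32 PM = 10 h 58 min; less 75 min break → 9 h 43 min
Thu: 5:10 AM–1:45 PM = 8 h 35 min
Fri: 9:51 AM–3:55 PM = 6 h 4 min; less 20 min break → 5 h 44 min
Total: 5 h 14 min + 8 h 9 min + 9 h 43 min + 8 h 35 min + 5 h 44 min = 37 h 25 min.

37.42 hours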